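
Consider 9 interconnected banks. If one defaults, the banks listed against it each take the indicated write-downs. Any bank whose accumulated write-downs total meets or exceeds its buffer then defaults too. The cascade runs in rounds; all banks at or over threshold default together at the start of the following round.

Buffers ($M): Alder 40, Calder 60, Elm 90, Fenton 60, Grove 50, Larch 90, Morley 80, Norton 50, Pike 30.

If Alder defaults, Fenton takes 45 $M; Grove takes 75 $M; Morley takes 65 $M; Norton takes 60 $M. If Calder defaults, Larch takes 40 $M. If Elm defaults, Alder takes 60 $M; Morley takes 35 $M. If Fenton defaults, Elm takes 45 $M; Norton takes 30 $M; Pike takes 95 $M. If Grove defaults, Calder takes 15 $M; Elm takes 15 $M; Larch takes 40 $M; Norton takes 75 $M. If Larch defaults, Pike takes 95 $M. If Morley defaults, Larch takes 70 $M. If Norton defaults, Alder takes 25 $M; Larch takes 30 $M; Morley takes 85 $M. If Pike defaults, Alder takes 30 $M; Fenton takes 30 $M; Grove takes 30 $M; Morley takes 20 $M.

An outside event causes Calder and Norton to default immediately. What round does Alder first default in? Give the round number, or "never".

Round 1 — Calder, Norton default (initial).
  Alder: +25 → 25 < 40
  Larch: +40+30 → 70 < 90
  Morley: +85 → 85 ≥ 80
Round 2 — Morley defaults.
  Larch: +70 → 140 ≥ 90
Round 3 — Larch defaults.
  Pike: +95 → 95 ≥ 30
Round 4 — Pike defaults.
  Alder: +30 → 55 ≥ 40
  Fenton: +30 → 30 < 60
  Grove: +30 → 30 < 50
Round 5 — Alder defaults.
  Fenton: +45 → 75 ≥ 60
  Grove: +75 → 105 ≥ 50
Round 6 — Fenton, Grove default.
  Elm: +45+15 → 60 < 90
No further defaults.

5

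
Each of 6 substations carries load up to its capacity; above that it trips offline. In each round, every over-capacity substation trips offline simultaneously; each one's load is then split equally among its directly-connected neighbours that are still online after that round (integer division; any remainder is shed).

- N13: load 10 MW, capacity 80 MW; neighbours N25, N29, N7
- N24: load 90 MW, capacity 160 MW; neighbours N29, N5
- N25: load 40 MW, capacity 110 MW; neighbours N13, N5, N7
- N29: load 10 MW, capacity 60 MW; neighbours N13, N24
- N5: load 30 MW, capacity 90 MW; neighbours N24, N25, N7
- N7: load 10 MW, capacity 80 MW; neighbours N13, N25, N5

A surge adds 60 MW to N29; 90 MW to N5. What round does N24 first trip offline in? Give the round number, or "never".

Round 1 — N29 at 70 > 60; N5 at 120 > 90. N29, N5 trip offline.
  N29 sheds 70 MW to N13, N24: 35 each.
    N13: 10+35 = 45 ≤ 80
    N24: 90+35 = 125 ≤ 160
  N5 sheds 120 MW to N24, N25, N7: 40 each.
    N24: 125+40 = 165 > 160
    N25: 40+40 = 80 ≤ 110
    N7: 10+40 = 50 ≤ 80
Round 2 — N24 trips offline.
  N24 sheds 165 MW: no online neighbours, lost.
No further trips.

2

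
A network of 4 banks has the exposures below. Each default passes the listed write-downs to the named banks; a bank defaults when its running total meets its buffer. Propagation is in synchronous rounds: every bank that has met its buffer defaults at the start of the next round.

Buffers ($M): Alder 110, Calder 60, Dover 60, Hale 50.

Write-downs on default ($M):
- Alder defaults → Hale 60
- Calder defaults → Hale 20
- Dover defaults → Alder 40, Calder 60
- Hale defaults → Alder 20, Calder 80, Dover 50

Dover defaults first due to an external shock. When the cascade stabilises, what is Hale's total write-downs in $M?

20

Round 1 — Dover defaults (initial).
  Alder: +40 → 40 < 110
  Calder: +60 → 60 ≥ 60
Round 2 — Calder defaults.
  Hale: +20 → 20 < 50
No further defaults.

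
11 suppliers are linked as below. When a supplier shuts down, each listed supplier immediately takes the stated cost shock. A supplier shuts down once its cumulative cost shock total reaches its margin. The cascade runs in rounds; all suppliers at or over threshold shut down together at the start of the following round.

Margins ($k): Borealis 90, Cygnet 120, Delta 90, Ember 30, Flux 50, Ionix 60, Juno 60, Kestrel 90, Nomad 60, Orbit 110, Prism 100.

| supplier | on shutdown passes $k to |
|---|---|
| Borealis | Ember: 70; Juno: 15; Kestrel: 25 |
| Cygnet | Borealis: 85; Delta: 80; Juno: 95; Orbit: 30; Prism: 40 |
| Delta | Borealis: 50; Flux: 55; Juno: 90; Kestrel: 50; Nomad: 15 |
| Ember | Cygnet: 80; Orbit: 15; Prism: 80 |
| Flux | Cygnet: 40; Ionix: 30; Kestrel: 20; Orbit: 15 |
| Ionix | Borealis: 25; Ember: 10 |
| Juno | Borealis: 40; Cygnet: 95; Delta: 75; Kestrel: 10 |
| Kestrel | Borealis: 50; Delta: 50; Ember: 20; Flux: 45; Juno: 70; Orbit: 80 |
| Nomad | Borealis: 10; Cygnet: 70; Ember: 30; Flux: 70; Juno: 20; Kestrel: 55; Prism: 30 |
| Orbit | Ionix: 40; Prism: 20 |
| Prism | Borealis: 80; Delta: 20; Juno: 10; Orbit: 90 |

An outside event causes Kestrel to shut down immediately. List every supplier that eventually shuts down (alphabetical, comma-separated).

Round 1 — Kestrel shuts down (initial).
  Borealis: +50 → 50 < 90
  Delta: +50 → 50 < 90
  Ember: +20 → 20 < 30
  Flux: +45 → 45 < 50
  Juno: +70 → 70 ≥ 60
  Orbit: +80 → 80 < 110
Round 2 — Juno shuts down.
  Borealis: +40 → 90 ≥ 90
  Cygnet: +95 → 95 < 120
  Delta: +75 → 125 ≥ 90
Round 3 — Borealis, Delta shut down.
  Ember: +70 → 90 ≥ 30
  Flux: +55 → 100 ≥ 50
  Nomad: +15 → 15 < 60
Round 4 — Ember, Flux shut down.
  Cygnet: +80+40 → 215 ≥ 120
  Ionix: +30 → 30 < 60
  Orbit: +15+15 → 110 ≥ 110
  Prism: +80 → 80 < 100
Round 5 — Cygnet, Orbit shut down.
  Ionix: +40 → 70 ≥ 60
  Prism: +40+20 → 140 ≥ 100
Round 6 — Ionix, Prism shut down.
No further shutdowns.

Borealis, Cygnet, Delta, Ember, Flux, Ionix, Juno, Kestrel, Orbit, Prism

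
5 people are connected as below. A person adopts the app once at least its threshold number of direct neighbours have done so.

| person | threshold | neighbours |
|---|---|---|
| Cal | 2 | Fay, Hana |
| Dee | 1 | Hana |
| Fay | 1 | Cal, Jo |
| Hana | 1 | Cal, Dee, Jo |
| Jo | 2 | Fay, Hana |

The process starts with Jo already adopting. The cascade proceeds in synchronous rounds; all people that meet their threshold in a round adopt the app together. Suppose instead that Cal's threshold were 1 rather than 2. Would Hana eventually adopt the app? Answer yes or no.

With Cal's threshold at 1:
Round 1 — Jo adopts the app (initial).
Round 2 — checking thresholds:
  Fay: 1 of 2 neighbours ≥ 1, adopts the app.
  Hana: 1 of 3 neighbours ≥ 1, adopts the app.
Round 3 — checking thresholds:
  Cal: 2 of 2 neighbours ≥ 1, adopts the app.
  Dee: 1 of 1 neighbours ≥ 1, adopts the app.
Round 4 — no new adoptions; cascade stops.

yes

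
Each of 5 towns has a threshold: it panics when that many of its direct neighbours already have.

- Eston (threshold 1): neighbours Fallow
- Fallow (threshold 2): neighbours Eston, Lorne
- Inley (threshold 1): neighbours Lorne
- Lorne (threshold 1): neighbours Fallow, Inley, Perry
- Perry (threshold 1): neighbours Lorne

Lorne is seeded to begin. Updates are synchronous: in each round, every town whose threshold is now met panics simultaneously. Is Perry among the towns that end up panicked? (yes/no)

Round 1 — Lorne panics (initial).
Round 2 — checking thresholds:
  Fallow: 1 of 2 neighbours < 2, not yet.
  Inley: 1 of 1 neighbours ≥ 1, panics.
  Perry: 1 of 1 neighbours ≥ 1, panics.
Round 3 — no new panics; cascade stops.

yes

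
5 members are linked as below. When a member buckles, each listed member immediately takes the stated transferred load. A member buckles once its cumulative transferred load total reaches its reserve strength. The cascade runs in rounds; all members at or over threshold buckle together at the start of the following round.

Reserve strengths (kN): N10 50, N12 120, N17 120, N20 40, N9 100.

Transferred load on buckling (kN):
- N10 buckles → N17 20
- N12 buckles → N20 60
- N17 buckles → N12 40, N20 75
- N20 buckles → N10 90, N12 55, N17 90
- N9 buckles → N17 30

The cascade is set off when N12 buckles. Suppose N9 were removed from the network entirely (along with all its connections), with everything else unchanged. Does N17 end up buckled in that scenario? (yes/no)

With N9 removed:
Round 1 — N12 buckles (initial).
  N20: +60 → 60 ≥ 40
Round 2 — N20 buckles.
  N10: +90 → 90 ≥ 50
  N17: +90 → 90 < 120
Round 3 — N10 buckles.
  N17: +20 → 110 < 120
No further bucklings.

no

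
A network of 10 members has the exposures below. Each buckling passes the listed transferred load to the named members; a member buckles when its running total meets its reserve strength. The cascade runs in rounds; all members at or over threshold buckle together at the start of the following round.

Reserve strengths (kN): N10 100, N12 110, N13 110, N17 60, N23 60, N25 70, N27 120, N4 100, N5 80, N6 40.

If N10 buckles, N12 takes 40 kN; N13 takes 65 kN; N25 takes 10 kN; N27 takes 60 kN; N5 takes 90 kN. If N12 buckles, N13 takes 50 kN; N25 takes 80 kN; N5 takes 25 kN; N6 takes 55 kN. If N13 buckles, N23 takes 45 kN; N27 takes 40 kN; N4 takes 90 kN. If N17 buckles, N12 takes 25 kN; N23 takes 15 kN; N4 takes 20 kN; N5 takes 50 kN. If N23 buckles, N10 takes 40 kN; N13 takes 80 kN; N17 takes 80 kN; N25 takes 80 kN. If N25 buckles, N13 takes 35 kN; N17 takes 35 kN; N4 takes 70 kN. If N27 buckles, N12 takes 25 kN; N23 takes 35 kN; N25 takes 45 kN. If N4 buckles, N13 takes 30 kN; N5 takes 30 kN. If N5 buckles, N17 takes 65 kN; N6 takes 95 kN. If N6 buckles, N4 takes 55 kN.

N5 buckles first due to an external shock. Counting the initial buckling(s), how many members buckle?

Round 1 — N5 buckles (initial).
  N17: +65 → 65 ≥ 60
  N6: +95 → 95 ≥ 40
Round 2 — N17, N6 buckle.
  N12: +25 → 25 < 110
  N23: +15 → 15 < 60
  N4: +20+55 → 75 < 100
No further bucklings.

3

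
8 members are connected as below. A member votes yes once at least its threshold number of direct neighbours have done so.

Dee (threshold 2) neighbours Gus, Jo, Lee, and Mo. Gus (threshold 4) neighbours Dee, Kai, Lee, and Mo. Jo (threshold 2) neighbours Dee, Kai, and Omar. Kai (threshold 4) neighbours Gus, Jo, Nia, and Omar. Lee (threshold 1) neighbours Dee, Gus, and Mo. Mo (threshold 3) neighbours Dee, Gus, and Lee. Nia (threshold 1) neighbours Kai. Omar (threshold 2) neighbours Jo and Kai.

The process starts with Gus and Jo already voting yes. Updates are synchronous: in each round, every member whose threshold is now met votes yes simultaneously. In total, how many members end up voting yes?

5

Round 1 — Gus, Jo vote yes (initial).
Round 2 — checking thresholds:
  Dee: 2 of 4 neighbours ≥ 2, votes yes.
  Kai: 2 of 4 neighbours < 4, below threshold.
  Lee: 1 of 3 neighbours ≥ 1, votes yes.
  Mo: 1 of 3 neighbours < 3, below threshold.
  Omar: 1 of 2 neighbours < 2, below threshold.
Round 3 — checking thresholds:
  Kai: 2 of 4 neighbours < 4, below threshold.
  Mo: 3 of 3 neighbours ≥ 3, votes yes.
  Omar: 1 of 2 neighbours < 2, below threshold.
Round 4 — no new yes votes; cascade stops.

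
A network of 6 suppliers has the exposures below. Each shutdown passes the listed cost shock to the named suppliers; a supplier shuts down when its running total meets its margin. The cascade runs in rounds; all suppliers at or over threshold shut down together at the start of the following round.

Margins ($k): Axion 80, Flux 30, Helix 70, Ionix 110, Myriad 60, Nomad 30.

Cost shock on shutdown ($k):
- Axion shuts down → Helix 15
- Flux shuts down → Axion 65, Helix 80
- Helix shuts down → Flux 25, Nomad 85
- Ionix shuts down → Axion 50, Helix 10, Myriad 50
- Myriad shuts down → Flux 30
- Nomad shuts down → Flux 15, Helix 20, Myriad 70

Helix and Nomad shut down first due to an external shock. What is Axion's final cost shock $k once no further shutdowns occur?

65

Round 1 — Helix, Nomad shut down (initial).
  Flux: +25+15 → 40 ≥ 30
  Myriad: +70 → 70 ≥ 60
Round 2 — Flux, Myriad shut down.
  Axion: +65 → 65 < 80
No further shutdowns.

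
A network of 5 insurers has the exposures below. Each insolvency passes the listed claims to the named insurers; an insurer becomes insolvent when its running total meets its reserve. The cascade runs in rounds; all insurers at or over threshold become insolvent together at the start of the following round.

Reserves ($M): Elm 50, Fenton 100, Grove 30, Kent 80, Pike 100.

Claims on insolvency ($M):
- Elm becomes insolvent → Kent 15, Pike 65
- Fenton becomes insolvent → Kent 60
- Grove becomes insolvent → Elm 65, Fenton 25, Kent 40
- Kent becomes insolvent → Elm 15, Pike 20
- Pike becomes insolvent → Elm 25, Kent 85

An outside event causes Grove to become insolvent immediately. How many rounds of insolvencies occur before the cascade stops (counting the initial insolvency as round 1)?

2

Round 1 — Grove becomes insolvent (initial).
  Elm: +65 → 65 ≥ 50
  Fenton: +25 → 25 < 100
  Kent: +40 → 40 < 80
Round 2 — Elm becomes insolvent.
  Kent: +15 → 55 < 80
  Pike: +65 → 65 < 100
No further insolvencies.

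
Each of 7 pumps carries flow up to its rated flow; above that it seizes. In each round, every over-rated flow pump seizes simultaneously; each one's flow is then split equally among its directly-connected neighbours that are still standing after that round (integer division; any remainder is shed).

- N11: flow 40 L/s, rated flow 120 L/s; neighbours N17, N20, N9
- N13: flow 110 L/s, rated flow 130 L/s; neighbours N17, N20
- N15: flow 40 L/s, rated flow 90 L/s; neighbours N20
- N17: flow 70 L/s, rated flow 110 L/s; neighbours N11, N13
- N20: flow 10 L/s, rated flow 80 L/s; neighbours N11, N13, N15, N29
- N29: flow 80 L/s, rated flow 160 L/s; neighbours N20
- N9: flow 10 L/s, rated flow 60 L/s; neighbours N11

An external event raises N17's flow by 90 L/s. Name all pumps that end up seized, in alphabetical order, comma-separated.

N11, N13, N15, N17, N20, N9

Round 1 — N17 at 160 > 110. N17 seizes.
  N17 sheds 160 L/s to N11, N13: 80 each.
    N11: 40+80 = 120 ≤ 120
    N13: 110+80 = 190 > 130
Round 2 — N13 seizes.
  N13 sheds 190 L/s to N20: 190 each.
    N20: 10+190 = 200 > 80
Round 3 — N20 seizes.
  N20 sheds 200 L/s to N11, N15, N29: 66 each (2 lost).
    N11: 120+66 = 186 > 120
    N15: 40+66 = 106 > 90
    N29: 80+66 = 146 ≤ 160
Round 4 — N11, N15 seize.
  N11 sheds 186 L/s to N9: 186 each.
    N9: 10+186 = 196 > 60
  N15 sheds 106 L/s: no online neighbours, lost.
Round 5 — N9 seizes.
  N9 sheds 196 L/s: no online neighbours, lost.
No further seizures.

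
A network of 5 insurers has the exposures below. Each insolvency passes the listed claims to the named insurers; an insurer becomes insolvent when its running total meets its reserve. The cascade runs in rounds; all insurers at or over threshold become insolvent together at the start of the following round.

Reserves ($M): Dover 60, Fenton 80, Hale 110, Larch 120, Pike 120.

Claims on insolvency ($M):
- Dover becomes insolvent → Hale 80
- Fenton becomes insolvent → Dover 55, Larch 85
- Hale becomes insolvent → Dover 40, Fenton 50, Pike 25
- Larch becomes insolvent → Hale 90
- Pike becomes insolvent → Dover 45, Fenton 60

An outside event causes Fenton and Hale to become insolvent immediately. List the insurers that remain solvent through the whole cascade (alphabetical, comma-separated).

Round 1 — Fenton, Hale become insolvent (initial).
  Dover: +55+40 → 95 ≥ 60
  Larch: +85 → 85 < 120
  Pike: +25 → 25 < 120
Round 2 — Dover becomes insolvent.
No further insolvencies.

Larch, Pike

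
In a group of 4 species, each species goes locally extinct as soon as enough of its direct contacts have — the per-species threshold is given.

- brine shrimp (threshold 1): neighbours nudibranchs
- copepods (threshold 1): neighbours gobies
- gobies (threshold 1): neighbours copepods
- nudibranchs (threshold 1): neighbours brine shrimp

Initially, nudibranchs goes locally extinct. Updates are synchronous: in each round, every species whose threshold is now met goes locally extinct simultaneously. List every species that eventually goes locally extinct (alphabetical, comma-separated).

Round 1 — nudibranchs goes locally extinct (initial).
Round 2 — checking thresholds:
  brine shrimp: 1 of 1 neighbours ≥ 1, goes locally extinct.
Round 3 — no new extinctions; cascade stops.

brine shrimp, nudibranchs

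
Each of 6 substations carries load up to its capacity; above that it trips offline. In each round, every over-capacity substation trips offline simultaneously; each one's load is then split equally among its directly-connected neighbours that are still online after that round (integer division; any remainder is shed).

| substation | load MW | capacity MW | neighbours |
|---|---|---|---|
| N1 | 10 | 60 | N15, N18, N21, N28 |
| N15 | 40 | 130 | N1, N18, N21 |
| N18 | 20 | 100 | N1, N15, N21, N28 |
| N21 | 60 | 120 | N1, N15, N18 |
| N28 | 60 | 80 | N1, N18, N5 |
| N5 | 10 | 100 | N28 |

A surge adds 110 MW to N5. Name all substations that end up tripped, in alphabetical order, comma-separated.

N1, N15, N18, N21, N28, N5

Round 1 — N5 at 120 > 100. N5 trips offline.
  N5 sheds 120 MW to N28: 120 each.
    N28: 60+120 = 180 > 80
Round 2 — N28 trips offline.
  N28 sheds 180 MW to N1, N18: 90 each.
    N1: 10+90 = 100 > 60
    N18: 20+90 = 110 > 100
Round 3 — N1, N18 trip offline.
  N1 sheds 100 MW to N15, N21: 50 each.
    N15: 40+50 = 90 ≤ 130
    N21: 60+50 = 110 ≤ 120
  N18 sheds 110 MW to N15, N21: 55 each.
    N15: 90+55 = 145 > 130
    N21: 110+55 = 165 > 120
Round 4 — N15, N21 trip offline.
  N15 sheds 145 MW: no online neighbours, lost.
  N21 sheds 165 MW: no online neighbours, lost.
No further trips.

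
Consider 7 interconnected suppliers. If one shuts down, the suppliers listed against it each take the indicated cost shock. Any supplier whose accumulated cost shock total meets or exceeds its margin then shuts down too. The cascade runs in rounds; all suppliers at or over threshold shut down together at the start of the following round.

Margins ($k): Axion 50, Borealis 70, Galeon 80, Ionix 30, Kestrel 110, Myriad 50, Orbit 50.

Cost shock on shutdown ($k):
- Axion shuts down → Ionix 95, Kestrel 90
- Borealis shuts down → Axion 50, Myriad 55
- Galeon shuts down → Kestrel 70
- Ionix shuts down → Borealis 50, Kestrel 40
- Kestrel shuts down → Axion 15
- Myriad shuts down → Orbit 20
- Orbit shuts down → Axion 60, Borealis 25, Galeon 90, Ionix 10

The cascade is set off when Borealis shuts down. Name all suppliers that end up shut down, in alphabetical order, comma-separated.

Round 1 — Borealis shuts down (initial).
  Axion: +50 → 50 ≥ 50
  Myriad: +55 → 55 ≥ 50
Round 2 — Axion, Myriad shut down.
  Ionix: +95 → 95 ≥ 30
  Kestrel: +90 → 90 < 110
  Orbit: +20 → 20 < 50
Round 3 — Ionix shuts down.
  Kestrel: +40 → 130 ≥ 110
Round 4 — Kestrel shuts down.
No further shutdowns.

Axion, Borealis, Ionix, Kestrel, Myriad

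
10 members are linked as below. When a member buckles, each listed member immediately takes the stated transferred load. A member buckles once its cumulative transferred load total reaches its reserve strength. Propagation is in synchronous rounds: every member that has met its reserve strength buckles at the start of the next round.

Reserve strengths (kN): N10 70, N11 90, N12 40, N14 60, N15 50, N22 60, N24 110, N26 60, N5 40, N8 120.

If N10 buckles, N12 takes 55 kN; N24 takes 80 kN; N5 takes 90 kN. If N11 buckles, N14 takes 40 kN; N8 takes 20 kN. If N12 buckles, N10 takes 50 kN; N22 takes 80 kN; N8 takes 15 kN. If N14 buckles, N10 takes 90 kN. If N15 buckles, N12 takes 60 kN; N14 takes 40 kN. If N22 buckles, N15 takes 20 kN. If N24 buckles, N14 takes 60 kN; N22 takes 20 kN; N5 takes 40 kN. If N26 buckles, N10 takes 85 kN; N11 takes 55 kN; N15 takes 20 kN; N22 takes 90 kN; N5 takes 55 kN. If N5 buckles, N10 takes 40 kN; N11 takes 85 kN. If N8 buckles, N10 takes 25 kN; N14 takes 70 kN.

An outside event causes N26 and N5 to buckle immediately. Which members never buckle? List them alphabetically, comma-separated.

Round 1 — N26, N5 buckle (initial).
  N10: +85+40 → 125 ≥ 70
  N11: +55+85 → 140 ≥ 90
  N15: +20 → 20 < 50
  N22: +90 → 90 ≥ 60
Round 2 — N10, N11, N22 buckle.
  N12: +55 → 55 ≥ 40
  N14: +40 → 40 < 60
  N15: +20 → 40 < 50
  N24: +80 → 80 < 110
  N8: +20 → 20 < 120
Round 3 — N12 buckles.
  N8: +15 → 35 < 120
No further bucklings.

N14, N15, N24, N8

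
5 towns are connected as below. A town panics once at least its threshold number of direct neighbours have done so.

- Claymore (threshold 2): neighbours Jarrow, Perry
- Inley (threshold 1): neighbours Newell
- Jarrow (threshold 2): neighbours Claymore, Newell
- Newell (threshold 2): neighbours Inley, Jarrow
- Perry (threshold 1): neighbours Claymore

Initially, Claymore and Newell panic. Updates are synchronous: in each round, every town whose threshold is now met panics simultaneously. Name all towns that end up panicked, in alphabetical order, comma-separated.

Claymore, Inley, Jarrow, Newell, Perry

Round 1 — Claymore, Newell panic (initial).
Round 2 — checking thresholds:
  Inley: 1 of 1 neighbours ≥ 1, panics.
  Jarrow: 2 of 2 neighbours ≥ 2, panics.
  Perry: 1 of 1 neighbours ≥ 1, panics.
Round 3 — no new panics; cascade stops.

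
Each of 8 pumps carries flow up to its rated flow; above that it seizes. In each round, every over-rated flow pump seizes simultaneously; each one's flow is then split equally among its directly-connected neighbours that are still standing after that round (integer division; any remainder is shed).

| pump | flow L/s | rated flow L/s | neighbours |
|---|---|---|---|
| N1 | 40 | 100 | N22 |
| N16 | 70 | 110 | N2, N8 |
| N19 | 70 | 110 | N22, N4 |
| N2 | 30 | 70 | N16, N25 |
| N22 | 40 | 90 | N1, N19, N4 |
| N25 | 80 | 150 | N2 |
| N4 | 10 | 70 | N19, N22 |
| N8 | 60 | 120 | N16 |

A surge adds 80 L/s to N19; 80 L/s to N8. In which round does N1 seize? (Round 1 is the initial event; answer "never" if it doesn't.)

Round 1 — N19 at 150 > 110; N8 at 140 > 120. N19, N8 seize.
  N19 sheds 150 L/s to N22, N4: 75 each.
    N22: 40+75 = 115 > 90
    N4: 10+75 = 85 > 70
  N8 sheds 140 L/s to N16: 140 each.
    N16: 70+140 = 210 > 110
Round 2 — N16, N22, N4 seize.
  N16 sheds 210 L/s to N2: 210 each.
    N2: 30+210 = 240 > 70
  N22 sheds 115 L/s to N1: 115 each.
    N1: 40+115 = 155 > 100
  N4 sheds 85 L/s: no online neighbours, lost.
Round 3 — N1, N2 seize.
  N1 sheds 155 L/s: no online neighbours, lost.
  N2 sheds 240 L/s to N25: 240 each.
    N25: 80+240 = 320 > 150
Round 4 — N25 seizes.
  N25 sheds 320 L/s: no online neighbours, lost.
No further seizures.

3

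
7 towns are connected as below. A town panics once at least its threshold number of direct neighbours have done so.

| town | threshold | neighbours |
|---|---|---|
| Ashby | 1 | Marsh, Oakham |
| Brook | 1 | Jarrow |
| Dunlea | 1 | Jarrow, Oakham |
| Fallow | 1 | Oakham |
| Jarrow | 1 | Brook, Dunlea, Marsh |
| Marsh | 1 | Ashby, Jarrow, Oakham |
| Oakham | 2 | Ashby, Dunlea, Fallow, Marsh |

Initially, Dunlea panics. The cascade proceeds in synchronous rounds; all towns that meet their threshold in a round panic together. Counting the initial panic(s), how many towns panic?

7

Round 1 — Dunlea panics (initial).
Round 2 — checking thresholds:
  Jarrow: 1 of 3 neighbours ≥ 1, panics.
  Oakham: 1 of 4 neighbours < 2, not yet.
Round 3 — checking thresholds:
  Brook: 1 of 1 neighbours ≥ 1, panics.
  Marsh: 1 of 3 neighbours ≥ 1, panics.
  Oakham: 1 of 4 neighbours < 2, not yet.
Round 4 — checking thresholds:
  Ashby: 1 of 2 neighbours ≥ 1, panics.
  Oakham: 2 of 4 neighbours ≥ 2, panics.
Round 5 — checking thresholds:
  Fallow: 1 of 1 neighbours ≥ 1, panics.
Round 6 — no new panics; cascade stops.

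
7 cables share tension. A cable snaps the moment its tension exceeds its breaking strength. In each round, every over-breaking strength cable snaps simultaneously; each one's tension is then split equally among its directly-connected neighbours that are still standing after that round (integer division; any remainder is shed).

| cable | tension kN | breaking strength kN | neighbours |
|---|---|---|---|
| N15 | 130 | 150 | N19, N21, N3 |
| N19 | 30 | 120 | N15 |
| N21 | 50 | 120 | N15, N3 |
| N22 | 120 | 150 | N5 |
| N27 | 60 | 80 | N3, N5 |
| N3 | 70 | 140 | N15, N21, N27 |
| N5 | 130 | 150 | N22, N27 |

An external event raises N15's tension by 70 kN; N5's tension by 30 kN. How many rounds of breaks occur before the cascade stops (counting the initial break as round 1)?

4

Round 1 — N15 at 200 > 150; N5 at 160 > 150. N15, N5 snap.
  N15 sheds 200 kN to N19, N21, N3: 66 each (2 lost).
    N19: 30+66 = 96 ≤ 120
    N21: 50+66 = 116 ≤ 120
    N3: 70+66 = 136 ≤ 140
  N5 sheds 160 kN to N22, N27: 80 each.
    N22: 120+80 = 200 > 150
    N27: 60+80 = 140 > 80
Round 2 — N22, N27 snap.
  N22 sheds 200 kN: no online neighbours, lost.
  N27 sheds 140 kN to N3: 140 each.
    N3: 136+140 = 276 > 140
Round 3 — N3 snaps.
  N3 sheds 276 kN to N21: 276 each.
    N21: 116+276 = 392 > 120
Round 4 — N21 snaps.
  N21 sheds 392 kN: no online neighbours, lost.
No further breaks.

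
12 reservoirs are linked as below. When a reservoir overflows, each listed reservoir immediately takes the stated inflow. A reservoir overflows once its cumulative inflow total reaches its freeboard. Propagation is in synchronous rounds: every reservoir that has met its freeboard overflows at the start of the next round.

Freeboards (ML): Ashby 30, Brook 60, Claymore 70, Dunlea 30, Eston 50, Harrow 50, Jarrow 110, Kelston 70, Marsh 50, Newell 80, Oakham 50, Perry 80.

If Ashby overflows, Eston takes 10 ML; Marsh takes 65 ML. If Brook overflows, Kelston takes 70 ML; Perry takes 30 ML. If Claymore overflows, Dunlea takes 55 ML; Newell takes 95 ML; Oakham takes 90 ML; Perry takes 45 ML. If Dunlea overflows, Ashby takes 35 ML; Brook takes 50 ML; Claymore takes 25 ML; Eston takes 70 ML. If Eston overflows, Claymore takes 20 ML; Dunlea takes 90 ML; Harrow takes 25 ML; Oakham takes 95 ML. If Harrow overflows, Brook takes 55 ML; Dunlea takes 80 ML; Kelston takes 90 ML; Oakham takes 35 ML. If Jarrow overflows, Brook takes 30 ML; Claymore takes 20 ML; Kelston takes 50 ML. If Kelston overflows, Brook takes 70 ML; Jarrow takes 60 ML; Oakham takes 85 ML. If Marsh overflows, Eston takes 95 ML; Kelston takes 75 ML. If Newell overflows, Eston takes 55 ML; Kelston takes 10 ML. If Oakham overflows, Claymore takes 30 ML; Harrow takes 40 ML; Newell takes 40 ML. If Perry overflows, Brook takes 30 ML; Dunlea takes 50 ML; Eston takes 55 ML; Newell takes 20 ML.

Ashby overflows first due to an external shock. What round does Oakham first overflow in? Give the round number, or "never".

4

Round 1 — Ashby overflows (initial).
  Eston: +10 → 10 < 50
  Marsh: +65 → 65 ≥ 50
Round 2 — Marsh overflows.
  Eston: +95 → 105 ≥ 50
  Kelston: +75 → 75 ≥ 70
Round 3 — Eston, Kelston overflow.
  Brook: +70 → 70 ≥ 60
  Claymore: +20 → 20 < 70
  Dunlea: +90 → 90 ≥ 30
  Harrow: +25 → 25 < 50
  Jarrow: +60 → 60 < 110
  Oakham: +95+85 → 180 ≥ 50
Round 4 — Brook, Dunlea, Oakham overflow.
  Claymore: +25+30 → 75 ≥ 70
  Harrow: +40 → 65 ≥ 50
  Newell: +40 → 40 < 80
  Perry: +30 → 30 < 80
Round 5 — Claymore, Harrow overflow.
  Newell: +95 → 135 ≥ 80
  Perry: +45 → 75 < 80
Round 6 — Newell overflows.
No further overflows.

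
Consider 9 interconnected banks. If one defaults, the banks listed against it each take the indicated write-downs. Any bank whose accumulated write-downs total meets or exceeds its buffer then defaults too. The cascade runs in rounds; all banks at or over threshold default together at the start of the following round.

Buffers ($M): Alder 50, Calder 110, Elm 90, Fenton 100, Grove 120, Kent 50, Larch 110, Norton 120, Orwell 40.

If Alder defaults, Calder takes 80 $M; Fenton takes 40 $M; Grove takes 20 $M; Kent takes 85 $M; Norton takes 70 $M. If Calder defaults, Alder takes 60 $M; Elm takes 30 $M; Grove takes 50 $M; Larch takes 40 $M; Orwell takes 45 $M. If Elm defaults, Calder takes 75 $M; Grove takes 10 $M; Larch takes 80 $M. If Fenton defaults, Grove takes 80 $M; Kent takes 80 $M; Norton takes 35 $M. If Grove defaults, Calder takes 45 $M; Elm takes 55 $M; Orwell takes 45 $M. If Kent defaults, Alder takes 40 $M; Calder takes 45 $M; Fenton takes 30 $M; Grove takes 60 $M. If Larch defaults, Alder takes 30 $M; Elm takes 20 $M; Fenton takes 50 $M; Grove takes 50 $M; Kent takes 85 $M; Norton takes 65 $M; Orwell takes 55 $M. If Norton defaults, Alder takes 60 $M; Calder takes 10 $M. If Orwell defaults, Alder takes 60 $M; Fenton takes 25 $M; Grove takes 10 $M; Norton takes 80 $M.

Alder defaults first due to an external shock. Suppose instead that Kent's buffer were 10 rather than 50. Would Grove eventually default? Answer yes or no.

yes

With Kent's buffer at 10:
Round 1 — Alder defaults (initial).
  Calder: +80 → 80 < 110
  Fenton: +40 → 40 < 100
  Grove: +20 → 20 < 120
  Kent: +85 → 85 ≥ 10
  Norton: +70 → 70 < 120
Round 2 — Kent defaults.
  Calder: +45 → 125 ≥ 110
  Fenton: +30 → 70 < 100
  Grove: +60 → 80 < 120
Round 3 — Calder defaults.
  Elm: +30 → 30 < 90
  Grove: +50 → 130 ≥ 120
  Larch: +40 → 40 < 110
  Orwell: +45 → 45 ≥ 40
Round 4 — Grove, Orwell default.
  Elm: +55 → 85 < 90
  Fenton: +25 → 95 < 100
  Norton: +80 → 150 ≥ 120
Round 5 — Norton defaults.
No further defaults.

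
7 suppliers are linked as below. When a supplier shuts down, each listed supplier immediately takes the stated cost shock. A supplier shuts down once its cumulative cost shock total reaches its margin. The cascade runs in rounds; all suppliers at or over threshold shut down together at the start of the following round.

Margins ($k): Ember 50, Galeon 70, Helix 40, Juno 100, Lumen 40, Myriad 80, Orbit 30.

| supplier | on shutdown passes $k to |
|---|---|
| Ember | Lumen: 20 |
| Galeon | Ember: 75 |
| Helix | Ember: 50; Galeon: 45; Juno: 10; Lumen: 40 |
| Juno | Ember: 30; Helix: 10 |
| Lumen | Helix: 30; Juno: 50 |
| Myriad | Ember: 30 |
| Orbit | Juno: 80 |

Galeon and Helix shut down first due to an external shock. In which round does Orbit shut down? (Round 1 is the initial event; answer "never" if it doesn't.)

Round 1 — Galeon, Helix shut down (initial).
  Ember: +75+50 → 125 ≥ 50
  Juno: +10 → 10 < 100
  Lumen: +40 → 40 ≥ 40
Round 2 — Ember, Lumen shut down.
  Juno: +50 → 60 < 100
No further shutdowns.

never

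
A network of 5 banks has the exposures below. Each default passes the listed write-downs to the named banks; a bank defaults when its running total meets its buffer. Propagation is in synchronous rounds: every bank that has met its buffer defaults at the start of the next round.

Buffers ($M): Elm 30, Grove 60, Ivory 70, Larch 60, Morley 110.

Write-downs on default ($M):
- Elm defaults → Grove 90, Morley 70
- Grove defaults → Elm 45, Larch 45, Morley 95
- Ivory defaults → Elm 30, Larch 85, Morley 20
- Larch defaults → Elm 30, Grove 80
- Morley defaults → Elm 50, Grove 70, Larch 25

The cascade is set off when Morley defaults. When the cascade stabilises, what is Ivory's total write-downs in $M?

Round 1 — Morley defaults (initial).
  Elm: +50 → 50 ≥ 30
  Grove: +70 → 70 ≥ 60
  Larch: +25 → 25 < 60
Round 2 — Elm, Grove default.
  Larch: +45 → 70 ≥ 60
Round 3 — Larch defaults.
No further defaults.

0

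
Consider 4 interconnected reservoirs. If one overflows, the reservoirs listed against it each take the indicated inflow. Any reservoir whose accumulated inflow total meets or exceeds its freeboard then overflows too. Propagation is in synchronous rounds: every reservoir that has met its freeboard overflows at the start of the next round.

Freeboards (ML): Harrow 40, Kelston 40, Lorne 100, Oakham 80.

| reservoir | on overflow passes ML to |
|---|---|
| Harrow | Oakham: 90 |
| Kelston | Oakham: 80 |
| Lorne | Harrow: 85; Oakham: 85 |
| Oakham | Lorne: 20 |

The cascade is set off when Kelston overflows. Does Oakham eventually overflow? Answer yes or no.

Round 1 — Kelston overflows (initial).
  Oakham: +80 → 80 ≥ 80
Round 2 — Oakham overflows.
  Lorne: +20 → 20 < 100
No further overflows.

yes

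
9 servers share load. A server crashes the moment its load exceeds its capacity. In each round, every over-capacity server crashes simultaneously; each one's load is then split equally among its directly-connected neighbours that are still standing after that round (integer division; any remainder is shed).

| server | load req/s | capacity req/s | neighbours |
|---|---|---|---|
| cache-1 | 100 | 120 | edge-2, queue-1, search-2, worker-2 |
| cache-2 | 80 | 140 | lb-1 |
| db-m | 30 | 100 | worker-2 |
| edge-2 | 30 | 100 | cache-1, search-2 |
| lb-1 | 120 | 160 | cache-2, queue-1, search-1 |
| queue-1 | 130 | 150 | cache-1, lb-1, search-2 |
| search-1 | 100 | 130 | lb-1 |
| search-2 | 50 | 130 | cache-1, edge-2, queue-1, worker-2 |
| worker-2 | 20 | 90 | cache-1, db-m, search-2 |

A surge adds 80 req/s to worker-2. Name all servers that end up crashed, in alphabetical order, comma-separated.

cache-1, cache-2, edge-2, lb-1, queue-1, search-1, search-2, worker-2

Round 1 — worker-2 at 100 > 90. worker-2 crashes.
  worker-2 sheds 100 req/s to cache-1, db-m, search-2: 33 each (1 lost).
    cache-1: 100+33 = 133 > 120
    db-m: 30+33 = 63 ≤ 100
    search-2: 50+33 = 83 ≤ 130
Round 2 — cache-1 crashes.
  cache-1 sheds 133 req/s to edge-2, queue-1, search-2: 44 each (1 lost).
    edge-2: 30+44 = 74 ≤ 100
    queue-1: 130+44 = 174 > 150
    search-2: 83+44 = 127 ≤ 130
Round 3 — queue-1 crashes.
  queue-1 sheds 174 req/s to lb-1, search-2: 87 each.
    lb-1: 120+87 = 207 > 160
    search-2: 127+87 = 214 > 130
Round 4 — lb-1, search-2 crash.
  lb-1 sheds 207 req/s to cache-2, search-1: 103 each (1 lost).
    cache-2: 80+103 = 183 > 140
    search-1: 100+103 = 203 > 130
  search-2 sheds 214 req/s to edge-2: 214 each.
    edge-2: 74+214 = 288 > 100
Round 5 — cache-2, edge-2, search-1 crash.
  cache-2 sheds 183 req/s: no online neighbours, lost.
  edge-2 sheds 288 req/s: no online neighbours, lost.
  search-1 sheds 203 req/s: no online neighbours, lost.
No further crashes.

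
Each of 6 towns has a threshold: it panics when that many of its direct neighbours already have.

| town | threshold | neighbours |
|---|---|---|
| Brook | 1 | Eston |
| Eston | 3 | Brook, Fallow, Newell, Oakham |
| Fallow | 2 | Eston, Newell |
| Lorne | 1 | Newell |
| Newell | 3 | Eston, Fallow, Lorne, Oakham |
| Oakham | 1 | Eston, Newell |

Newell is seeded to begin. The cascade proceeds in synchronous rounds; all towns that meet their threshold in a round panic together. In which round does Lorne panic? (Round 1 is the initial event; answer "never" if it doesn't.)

2

Round 1 — Newell panics (initial).
Round 2 — checking thresholds:
  Eston: 1 of 4 neighbours < 3, below threshold.
  Fallow: 1 of 2 neighbours < 2, below threshold.
  Lorne: 1 of 1 neighbours ≥ 1, panics.
  Oakham: 1 of 2 neighbours ≥ 1, panics.
Round 3 — no new panics; cascade stops.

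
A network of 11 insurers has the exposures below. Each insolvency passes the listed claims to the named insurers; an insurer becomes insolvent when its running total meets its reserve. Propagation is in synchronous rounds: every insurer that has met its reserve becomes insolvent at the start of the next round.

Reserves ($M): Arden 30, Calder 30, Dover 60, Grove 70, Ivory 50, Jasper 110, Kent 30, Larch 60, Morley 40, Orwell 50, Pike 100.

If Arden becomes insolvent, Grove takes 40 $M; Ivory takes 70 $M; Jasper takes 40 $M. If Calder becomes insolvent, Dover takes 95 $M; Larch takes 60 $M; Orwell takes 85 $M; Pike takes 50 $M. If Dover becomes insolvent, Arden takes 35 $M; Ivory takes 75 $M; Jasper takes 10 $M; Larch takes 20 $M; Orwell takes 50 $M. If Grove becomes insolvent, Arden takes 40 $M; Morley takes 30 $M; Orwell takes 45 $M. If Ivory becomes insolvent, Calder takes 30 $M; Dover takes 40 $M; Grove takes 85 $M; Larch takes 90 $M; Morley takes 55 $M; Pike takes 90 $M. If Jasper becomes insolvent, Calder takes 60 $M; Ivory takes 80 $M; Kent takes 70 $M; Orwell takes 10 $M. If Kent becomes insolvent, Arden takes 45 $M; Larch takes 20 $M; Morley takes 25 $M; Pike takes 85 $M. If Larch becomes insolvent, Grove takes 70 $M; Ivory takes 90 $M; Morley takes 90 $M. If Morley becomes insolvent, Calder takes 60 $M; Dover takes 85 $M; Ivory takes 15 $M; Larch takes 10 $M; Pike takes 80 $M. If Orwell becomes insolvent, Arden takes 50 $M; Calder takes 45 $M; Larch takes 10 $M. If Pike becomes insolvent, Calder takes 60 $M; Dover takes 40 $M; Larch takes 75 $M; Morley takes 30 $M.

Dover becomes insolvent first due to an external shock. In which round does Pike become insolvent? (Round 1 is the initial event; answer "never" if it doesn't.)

Round 1 — Dover becomes insolvent (initial).
  Arden: +35 → 35 ≥ 30
  Ivory: +75 → 75 ≥ 50
  Jasper: +10 → 10 < 110
  Larch: +20 → 20 < 60
  Orwell: +50 → 50 ≥ 50
Round 2 — Arden, Ivory, Orwell become insolvent.
  Calder: +30+45 → 75 ≥ 30
  Grove: +40+85 → 125 ≥ 70
  Jasper: +40 → 50 < 110
  Larch: +90+10 → 120 ≥ 60
  Morley: +55 → 55 ≥ 40
  Pike: +90 → 90 < 100
Round 3 — Calder, Grove, Larch, Morley become insolvent.
  Pike: +50+80 → 220 ≥ 100
Round 4 — Pike becomes insolvent.
No further insolvencies.

4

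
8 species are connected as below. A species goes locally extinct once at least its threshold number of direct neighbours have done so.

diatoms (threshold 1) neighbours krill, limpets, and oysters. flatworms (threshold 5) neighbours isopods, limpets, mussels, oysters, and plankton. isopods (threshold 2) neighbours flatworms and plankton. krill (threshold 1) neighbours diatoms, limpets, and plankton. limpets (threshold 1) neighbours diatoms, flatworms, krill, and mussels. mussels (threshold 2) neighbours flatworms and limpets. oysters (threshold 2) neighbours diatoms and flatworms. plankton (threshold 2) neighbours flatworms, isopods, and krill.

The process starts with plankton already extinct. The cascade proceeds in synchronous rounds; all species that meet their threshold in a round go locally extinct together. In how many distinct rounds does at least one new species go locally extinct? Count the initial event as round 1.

3

Round 1 — plankton goes locally extinct (initial).
Round 2 — checking thresholds:
  flatworms: 1 of 5 neighbours < 5, holds.
  isopods: 1 of 2 neighbours < 2, holds.
  krill: 1 of 3 neighbours ≥ 1, goes locally extinct.
Round 3 — checking thresholds:
  diatoms: 1 of 3 neighbours ≥ 1, goes locally extinct.
  flatworms: 1 of 5 neighbours < 5, holds.
  isopods: 1 of 2 neighbours < 2, holds.
  limpets: 1 of 4 neighbours ≥ 1, goes locally extinct.
Round 4 — no new extinctions; cascade stops.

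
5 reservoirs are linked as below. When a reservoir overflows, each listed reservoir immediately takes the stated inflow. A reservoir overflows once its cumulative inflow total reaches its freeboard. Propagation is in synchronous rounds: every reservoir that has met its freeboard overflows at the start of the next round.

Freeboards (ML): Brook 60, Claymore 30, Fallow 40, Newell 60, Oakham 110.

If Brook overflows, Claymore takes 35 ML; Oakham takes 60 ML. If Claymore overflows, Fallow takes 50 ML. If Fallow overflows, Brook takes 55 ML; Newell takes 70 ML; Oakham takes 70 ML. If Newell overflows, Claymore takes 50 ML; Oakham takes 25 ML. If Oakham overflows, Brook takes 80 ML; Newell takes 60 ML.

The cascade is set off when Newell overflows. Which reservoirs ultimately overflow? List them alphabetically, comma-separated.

Claymore, Fallow, Newell

Round 1 — Newell overflows (initial).
  Claymore: +50 → 50 ≥ 30
  Oakham: +25 → 25 < 110
Round 2 — Claymore overflows.
  Fallow: +50 → 50 ≥ 40
Round 3 — Fallow overflows.
  Brook: +55 → 55 < 60
  Oakham: +70 → 95 < 110
No further overflows.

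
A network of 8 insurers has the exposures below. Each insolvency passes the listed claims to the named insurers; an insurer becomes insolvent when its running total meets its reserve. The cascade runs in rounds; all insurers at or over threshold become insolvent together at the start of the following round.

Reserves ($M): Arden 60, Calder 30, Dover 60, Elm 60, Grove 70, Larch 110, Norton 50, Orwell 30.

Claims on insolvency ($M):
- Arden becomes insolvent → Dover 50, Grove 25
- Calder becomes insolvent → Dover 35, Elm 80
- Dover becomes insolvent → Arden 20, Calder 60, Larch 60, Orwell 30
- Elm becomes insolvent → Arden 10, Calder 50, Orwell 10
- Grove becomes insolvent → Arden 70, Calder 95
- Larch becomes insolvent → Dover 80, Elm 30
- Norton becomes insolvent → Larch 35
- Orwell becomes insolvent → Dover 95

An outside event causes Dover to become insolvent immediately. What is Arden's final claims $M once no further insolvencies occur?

Round 1 — Dover becomes insolvent (initial).
  Arden: +20 → 20 < 60
  Calder: +60 → 60 ≥ 30
  Larch: +60 → 60 < 110
  Orwell: +30 → 30 ≥ 30
Round 2 — Calder, Orwell become insolvent.
  Elm: +80 → 80 ≥ 60
Round 3 — Elm becomes insolvent.
  Arden: +10 → 30 < 60
No further insolvencies.

30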